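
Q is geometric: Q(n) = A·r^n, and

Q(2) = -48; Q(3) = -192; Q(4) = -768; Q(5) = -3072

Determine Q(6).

Consecutive ratio: -192/(-48) = 4, and -768/(-192) = 4, so r = 4.
Then A·4^2 = -48 gives A = -3, and Q(n) = -3·4^n.
Q(6) = -3·4^6 = -12288.

-12288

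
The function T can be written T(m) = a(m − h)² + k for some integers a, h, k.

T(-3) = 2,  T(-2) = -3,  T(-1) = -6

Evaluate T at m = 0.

First differences -5, -3; second difference 2 = 2a, so a = 1.
Expanding, the m-coefficient is −2ah = -2h; matching it to the data gives h = 0, and then k = -7.
So T(m) = 1(m + 0)² − 7.
T(0) = 1·0² − 7 = -7.

-7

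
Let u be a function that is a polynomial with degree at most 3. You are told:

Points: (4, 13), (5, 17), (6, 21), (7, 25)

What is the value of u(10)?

First differences: 4, 4, 4.
Level-1 differences are constant, so u has degree 1.
Fitting a degree-1 polynomial gives u(t) = 4t - 3.
Then u(10) = 37.

37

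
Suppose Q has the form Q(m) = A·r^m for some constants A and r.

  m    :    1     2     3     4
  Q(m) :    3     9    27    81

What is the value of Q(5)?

243

Consecutive ratio: 9/3 = 3, and 27/9 = 3, so r = 3.
Then A·3^1 = 3 gives A = 1, and Q(m) = 1·3^m.
Q(5) = 1·3^5 = 243.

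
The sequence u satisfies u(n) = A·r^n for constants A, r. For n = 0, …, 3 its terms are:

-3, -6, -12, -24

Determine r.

Consecutive ratio: -6/(-3) = 2, and -12/(-6) = 2, so r = 2.
Then A·2^0 = -3 gives A = -3, and u(n) = -3·2^n.

2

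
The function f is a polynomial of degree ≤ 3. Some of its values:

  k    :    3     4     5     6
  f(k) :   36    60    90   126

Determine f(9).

First differences: 24, 30, 36. Second differences: 6, 6.
Level-2 differences are constant, so f has degree 2.
Fitting a degree-2 polynomial gives f(k) = 3k² + 3k.
Then f(9) = 270.

270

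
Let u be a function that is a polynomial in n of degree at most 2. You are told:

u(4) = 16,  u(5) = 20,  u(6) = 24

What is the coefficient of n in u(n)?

4

First differences: 4, 4.
Level-1 differences are constant, so u has degree 1.
Fitting a degree-1 polynomial gives u(n) = 4n.
The coefficient of n is 4.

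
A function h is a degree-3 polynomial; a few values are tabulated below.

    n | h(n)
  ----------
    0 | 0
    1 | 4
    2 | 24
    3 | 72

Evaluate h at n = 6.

Write h(n) = an³ + bn² + cn + d; the 4 given values yield a linear system in the 4 coefficients.
Solving, h(n) = 2n³ + 2n².
Then h(6) = 504.

504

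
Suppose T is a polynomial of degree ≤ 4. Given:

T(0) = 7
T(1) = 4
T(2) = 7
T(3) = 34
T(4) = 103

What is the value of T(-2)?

-41

First differences: -3, 3, 27, 69. Second differences: 6, 24, 42. Third differences: 18, 18.
Level-3 differences are constant, so T has degree 3.
Fitting a degree-3 polynomial gives T(t) = 3t³ - 6t² + 7.
Then T(-2) = -41.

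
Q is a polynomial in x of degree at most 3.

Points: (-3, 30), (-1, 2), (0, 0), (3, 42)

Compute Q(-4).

Write Q(x) = ax³ + bx² + cx + d; the 4 given values yield a linear system in the 4 coefficients.
Solving, the leading coefficient vanishes, and Q(x) = 4x² + 2x.
Then Q(-4) = 56.

56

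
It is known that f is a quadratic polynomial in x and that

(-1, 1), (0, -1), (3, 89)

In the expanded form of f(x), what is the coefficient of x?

Write f(x) = ax² + bx + c; the 3 given values yield a linear system in the 3 coefficients.
Solving, f(x) = 8x² + 6x - 1.
The coefficient of x is 6.

6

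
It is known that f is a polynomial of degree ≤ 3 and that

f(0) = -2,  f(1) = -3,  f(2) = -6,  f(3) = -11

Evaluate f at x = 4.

-18

First differences: -1, -3, -5. Second differences: -2, -2.
Level-2 differences are constant, so f has degree 2.
Fitting a degree-2 polynomial gives f(x) = -x² - 2.
Then f(4) = -18.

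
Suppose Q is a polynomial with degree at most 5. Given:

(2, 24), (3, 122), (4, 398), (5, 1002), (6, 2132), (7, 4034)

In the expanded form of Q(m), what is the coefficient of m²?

First differences: 98, 276, 604, 1130, 1902. Second differences: 178, 328, 526, 772. Third differences: 150, 198, 246. Fourth differences: 48, 48.
Level-4 differences are constant, so Q has degree 4.
Fitting a degree-4 polynomial gives Q(m) = 2m^4 - 3m³ + 6m² - 5m + 2.
The coefficient of m² is 6.

6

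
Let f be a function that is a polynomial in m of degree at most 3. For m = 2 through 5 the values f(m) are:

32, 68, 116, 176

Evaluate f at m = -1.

-4

First differences: 36, 48, 60. Second differences: 12, 12.
Level-2 differences are constant, so f has degree 2.
Fitting a degree-2 polynomial gives f(m) = 6m² + 6m - 4.
Then f(-1) = -4.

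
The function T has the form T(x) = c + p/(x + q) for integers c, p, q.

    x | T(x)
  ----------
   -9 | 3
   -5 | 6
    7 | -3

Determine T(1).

(T(x) − c)(x + q) = p for each data point; the three points give a linear system in c and q, then p follows.
Solving: c = 0, q = 1, p = -24, so T(x) = -24/(x + 1).
Then T(1) = 0 − 24/2 = -12.

-12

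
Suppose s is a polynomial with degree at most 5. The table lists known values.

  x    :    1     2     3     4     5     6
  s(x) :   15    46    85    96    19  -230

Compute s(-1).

1

Write s(x) = ax^5 + bx^4 + cx³ + dx² + ex + p; the 6 given values yield a linear system in the 6 coefficients.
Solving, the leading coefficient vanishes, and s(x) = -x^4 + 4x³ + 5x² + 3x + 4.
Then s(-1) = 1.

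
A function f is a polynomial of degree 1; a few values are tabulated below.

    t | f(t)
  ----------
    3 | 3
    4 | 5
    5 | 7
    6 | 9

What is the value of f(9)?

Write f(t) = at + b; the 4 given values yield a linear system in the 2 coefficients.
Solving, f(t) = 2t - 3.
Then f(9) = 15.

15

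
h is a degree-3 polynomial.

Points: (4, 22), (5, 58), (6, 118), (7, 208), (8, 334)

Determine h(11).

988

Write h(t) = at³ + bt² + ct + d; the 5 given values yield a linear system in the 4 coefficients.
Solving, h(t) = t³ - 3t² + 2t - 2.
Then h(11) = 988.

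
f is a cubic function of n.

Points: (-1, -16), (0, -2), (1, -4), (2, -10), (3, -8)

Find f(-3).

First differences: 14, -2, -6, 2. Second differences: -16, -4, 8. Third differences: 12, 12.
Level-3 differences are constant, so f has degree 3.
Fitting a degree-3 polynomial gives f(n) = 2n³ - 8n² + 4n - 2.
Then f(-3) = -140.

-140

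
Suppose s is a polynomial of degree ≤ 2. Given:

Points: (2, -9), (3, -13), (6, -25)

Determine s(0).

Write s(m) = am² + bm + c; the 3 given values yield a linear system in the 3 coefficients.
Solving, the leading coefficient vanishes, and s(m) = -4m - 1.
Then s(0) = -1.

-1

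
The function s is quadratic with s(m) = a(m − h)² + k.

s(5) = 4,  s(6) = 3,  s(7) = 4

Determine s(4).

7

First differences -1, 1; second difference 2 = 2a, so a = 1.
Expanding, the m-coefficient is −2ah = -2h; matching it to the data gives h = 6, and then k = 3.
So s(m) = 1(m − 6)² + 3.
s(4) = 1·(-2)² + 3 = 7.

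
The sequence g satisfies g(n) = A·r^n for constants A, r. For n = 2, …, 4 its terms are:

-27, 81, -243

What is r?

-3

Consecutive ratio: 81/(-27) = -3, and -243/81 = -3, so r = -3.
Then A·(-3)^2 = -27 gives A = -3, and g(n) = -3·(-3)^n.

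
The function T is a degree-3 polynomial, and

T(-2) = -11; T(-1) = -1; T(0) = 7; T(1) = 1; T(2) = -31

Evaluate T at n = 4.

-221

First differences: 10, 8, -6, -32. Second differences: -2, -14, -26. Third differences: -12, -12.
Level-3 differences are constant, so T has degree 3.
Fitting a degree-3 polynomial gives T(n) = -2n³ - 7n² + 3n + 7.
Then T(4) = -221.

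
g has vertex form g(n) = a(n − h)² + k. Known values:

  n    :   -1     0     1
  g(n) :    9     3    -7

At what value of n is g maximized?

First differences -6, -10; second difference -4 = 2a, so a = -2.
Expanding, the n-coefficient is −2ah = 4h; matching it to the data gives h = -2, and then k = 11.
So g(n) = -2(n + 2)² + 11.
Hence h = -2.

-2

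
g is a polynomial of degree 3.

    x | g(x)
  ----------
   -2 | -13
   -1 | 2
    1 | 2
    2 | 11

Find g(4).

107

Write g(x) = ax³ + bx² + cx + d; the 4 given values yield a linear system in the 4 coefficients.
Solving, g(x) = 2x³ - x² - 2x + 3.
Then g(4) = 107.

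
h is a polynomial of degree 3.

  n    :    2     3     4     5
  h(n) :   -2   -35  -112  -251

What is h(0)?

4

Write h(n) = an³ + bn² + cn + d; the 4 given values yield a linear system in the 4 coefficients.
Solving, h(n) = -3n³ + 5n² - n + 4.
The constant term is h(0) = 4.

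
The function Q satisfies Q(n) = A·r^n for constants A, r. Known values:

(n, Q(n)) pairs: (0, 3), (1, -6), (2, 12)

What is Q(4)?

Consecutive ratio: -6/3 = -2, and 12/(-6) = -2, so r = -2.
Then A·(-2)^0 = 3 gives A = 3, and Q(n) = 3·(-2)^n.
Q(4) = 3·(-2)^4 = 48.

48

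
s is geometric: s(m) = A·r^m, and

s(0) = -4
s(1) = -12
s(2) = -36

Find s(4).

-324

Consecutive ratio: -12/(-4) = 3, and -36/(-12) = 3, so r = 3.
Then A·3^0 = -4 gives A = -4, and s(m) = -4·3^m.
s(4) = -4·3^4 = -324.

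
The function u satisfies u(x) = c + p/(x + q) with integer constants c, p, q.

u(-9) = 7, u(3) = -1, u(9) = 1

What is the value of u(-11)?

6

(u(x) − c)(x + q) = p for each data point; the three points give a linear system in c and q, then p follows.
Solving: c = 3, q = 3, p = -24, so u(x) = 3 − 24/(x + 3).
Then u(-11) = 3 − 24/(-8) = 6.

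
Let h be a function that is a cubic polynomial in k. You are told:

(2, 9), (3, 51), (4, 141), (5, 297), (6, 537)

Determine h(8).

First differences: 42, 90, 156, 240. Second differences: 48, 66, 84. Third differences: 18, 18.
Level-3 differences are constant, so h has degree 3.
Fitting a degree-3 polynomial gives h(k) = 3k³ - 3k² - 3.
Then h(8) = 1341.

1341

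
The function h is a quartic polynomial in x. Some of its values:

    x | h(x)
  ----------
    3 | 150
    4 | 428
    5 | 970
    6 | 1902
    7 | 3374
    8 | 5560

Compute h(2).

34

First differences: 278, 542, 932, 1472, 2186. Second differences: 264, 390, 540, 714. Third differences: 126, 150, 174. Fourth differences: 24, 24.
Level-4 differences are constant, so h has degree 4.
Fitting a degree-4 polynomial gives h(x) = x^4 + 3x³ - x² - x.
Then h(2) = 34.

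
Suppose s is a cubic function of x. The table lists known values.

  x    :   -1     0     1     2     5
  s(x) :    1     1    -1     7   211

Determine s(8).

Write s(x) = ax³ + bx² + cx + d; the 5 given values yield a linear system in the 4 coefficients.
Solving, s(x) = 2x³ - x² - 3x + 1.
Then s(8) = 937.

937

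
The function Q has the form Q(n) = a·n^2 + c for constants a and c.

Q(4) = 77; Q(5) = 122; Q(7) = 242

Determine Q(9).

402

From Q(4) = 77 and Q(5) = 122: 16a + c = 77 and 25a + c = 122.
Subtracting: 9a = 45, so a = 5; then c = 77 − 5·16 = -3.
So Q(n) = 5n² − 3, and Q(9) = 402.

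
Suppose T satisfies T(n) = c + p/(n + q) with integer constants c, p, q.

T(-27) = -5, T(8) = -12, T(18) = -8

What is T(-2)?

(T(n) − c)(n + q) = p for each data point; the three points give a linear system in c and q, then p follows.
Solving: c = -6, q = -3, p = -30, so T(n) = -6 − 30/(n − 3).
Then T(-2) = -6 − 30/(-5) = 0.

0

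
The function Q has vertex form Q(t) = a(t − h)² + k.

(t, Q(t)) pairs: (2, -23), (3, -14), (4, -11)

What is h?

First differences 9, 3; second difference -6 = 2a, so a = -3.
Expanding, the t-coefficient is −2ah = 6h; matching it to the data gives h = 4, and then k = -11.
So Q(t) = -3(t − 4)² − 11.
Hence h = 4.

4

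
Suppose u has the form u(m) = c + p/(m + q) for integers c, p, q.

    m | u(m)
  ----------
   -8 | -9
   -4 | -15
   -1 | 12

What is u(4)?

-3

(u(m) − c)(m + q) = p for each data point; the three points give a linear system in c and q, then p follows.
Solving: c = -6, q = 2, p = 18, so u(m) = -6 + 18/(m + 2).
Then u(4) = -6 + 18/6 = -3.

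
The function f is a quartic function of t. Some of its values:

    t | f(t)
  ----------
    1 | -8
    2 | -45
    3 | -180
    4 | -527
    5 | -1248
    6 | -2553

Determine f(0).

-3

First differences: -37, -135, -347, -721, -1305. Second differences: -98, -212, -374, -584. Third differences: -114, -162, -210. Fourth differences: -48, -48.
Level-4 differences are constant, so f has degree 4.
Fitting a degree-4 polynomial gives f(t) = -2t^4 + t³ - 5t² + t - 3.
Then f(0) = -3.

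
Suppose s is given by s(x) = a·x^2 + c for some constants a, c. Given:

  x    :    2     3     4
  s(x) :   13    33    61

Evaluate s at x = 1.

From s(2) = 13 and s(3) = 33: 4a + c = 13 and 9a + c = 33.
Subtracting: 5a = 20, so a = 4; then c = 13 − 4·4 = -3.
So s(x) = 4x² − 3, and s(1) = 1.

1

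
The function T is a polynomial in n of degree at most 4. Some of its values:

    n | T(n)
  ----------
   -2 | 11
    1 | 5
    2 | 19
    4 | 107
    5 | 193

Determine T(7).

479

Write T(n) = an^4 + bn³ + cn² + dn + e; the 5 given values yield a linear system in the 5 coefficients.
Solving, the leading coefficient vanishes, and T(n) = n³ + 3n² - 2n + 3.
Then T(7) = 479.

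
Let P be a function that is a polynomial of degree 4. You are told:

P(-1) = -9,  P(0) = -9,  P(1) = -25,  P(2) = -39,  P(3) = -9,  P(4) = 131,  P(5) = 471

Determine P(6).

1125

Write P(x) = ax^4 + bx³ + cx² + dx + e; the 7 given values yield a linear system in the 5 coefficients.
Solving, P(x) = x^4 + x³ - 9x² - 9x - 9.
Then P(6) = 1125.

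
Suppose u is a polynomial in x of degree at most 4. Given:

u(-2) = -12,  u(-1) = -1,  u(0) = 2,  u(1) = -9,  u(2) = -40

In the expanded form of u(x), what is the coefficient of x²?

First differences: 11, 3, -11, -31. Second differences: -8, -14, -20. Third differences: -6, -6.
Level-3 differences are constant, so u has degree 3.
Fitting a degree-3 polynomial gives u(x) = -x³ - 7x² - 3x + 2.
The coefficient of x² is -7.

-7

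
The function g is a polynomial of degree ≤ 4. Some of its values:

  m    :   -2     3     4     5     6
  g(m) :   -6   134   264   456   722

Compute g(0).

Write g(m) = am^4 + bm³ + cm² + dm + e; the 5 given values yield a linear system in the 5 coefficients.
Solving, the leading coefficient vanishes, and g(m) = 2m³ + 7m² + 7m - 4.
Then g(0) = -4.

-4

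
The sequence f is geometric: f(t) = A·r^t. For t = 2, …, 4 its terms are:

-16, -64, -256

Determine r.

4

Consecutive ratio: -64/(-16) = 4, and -256/(-64) = 4, so r = 4.
Then A·4^2 = -16 gives A = -1, and f(t) = -1·4^t.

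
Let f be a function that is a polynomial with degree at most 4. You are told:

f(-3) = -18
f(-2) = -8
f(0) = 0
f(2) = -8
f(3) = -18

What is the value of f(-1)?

-2

Write f(n) = an^4 + bn³ + cn² + dn + e; the 5 given values yield a linear system in the 5 coefficients.
Solving, the top 2 coefficients vanish, and f(n) = -2n².
Then f(-1) = -2.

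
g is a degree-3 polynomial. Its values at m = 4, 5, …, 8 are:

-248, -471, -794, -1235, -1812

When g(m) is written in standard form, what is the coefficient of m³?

-3

First differences: -223, -323, -441, -577. Second differences: -100, -118, -136. Third differences: -18, -18.
Level-3 differences are constant, so g has degree 3.
Fitting a degree-3 polynomial gives g(m) = -3m³ - 5m² + 5m + 4.
The coefficient of m³ is -3.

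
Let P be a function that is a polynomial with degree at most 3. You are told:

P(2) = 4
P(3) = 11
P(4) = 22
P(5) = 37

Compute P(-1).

First differences: 7, 11, 15. Second differences: 4, 4.
Level-2 differences are constant, so P has degree 2.
Fitting a degree-2 polynomial gives P(m) = 2m² - 3m + 2.
Then P(-1) = 7.

7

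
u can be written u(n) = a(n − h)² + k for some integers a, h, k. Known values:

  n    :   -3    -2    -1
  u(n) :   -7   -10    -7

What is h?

First differences -3, 3; second difference 6 = 2a, so a = 3.
Expanding, the n-coefficient is −2ah = -6h; matching it to the data gives h = -2, and then k = -10.
So u(n) = 3(n + 2)² − 10.
Hence h = -2.

-2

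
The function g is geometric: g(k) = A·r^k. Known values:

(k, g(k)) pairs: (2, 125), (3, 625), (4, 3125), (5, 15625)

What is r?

5

Consecutive ratio: 625/125 = 5, and 3125/625 = 5, so r = 5.
Then A·5^2 = 125 gives A = 5, and g(k) = 5·5^k.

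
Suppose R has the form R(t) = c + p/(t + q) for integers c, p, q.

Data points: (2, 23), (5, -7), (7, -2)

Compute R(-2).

(R(t) − c)(t + q) = p for each data point; the three points give a linear system in c and q, then p follows.
Solving: c = 3, q = -3, p = -20, so R(t) = 3 − 20/(t − 3).
Then R(-2) = 3 − 20/(-5) = 7.

7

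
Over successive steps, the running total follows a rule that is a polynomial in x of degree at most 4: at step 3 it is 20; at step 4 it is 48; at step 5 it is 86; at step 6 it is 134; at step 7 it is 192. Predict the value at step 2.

2

Write the value at x as Q(x).
First differences: 28, 38, 48, 58. Second differences: 10, 10, 10.
Level-2 differences are constant, so Q has degree 2.
Fitting a degree-2 polynomial gives Q(x) = 5x² - 7x - 4.
Then Q(2) = 2.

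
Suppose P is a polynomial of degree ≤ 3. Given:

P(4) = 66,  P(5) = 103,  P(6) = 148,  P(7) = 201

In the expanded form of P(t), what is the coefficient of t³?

First differences: 37, 45, 53. Second differences: 8, 8.
Level-2 differences are constant, so P has degree 2.
Fitting a degree-2 polynomial gives P(t) = 4t² + t - 2.
The coefficient of t³ is 0.

0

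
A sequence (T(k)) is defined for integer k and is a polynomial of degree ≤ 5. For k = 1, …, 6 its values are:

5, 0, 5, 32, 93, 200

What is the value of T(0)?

Write T(k) = ak^5 + bk^4 + ck³ + dk² + ek + p; the 6 given values yield a linear system in the 6 coefficients.
Solving, the top 2 coefficients vanish, and T(k) = 2k³ - 7k² + 2k + 8.
Then T(0) = 8.

8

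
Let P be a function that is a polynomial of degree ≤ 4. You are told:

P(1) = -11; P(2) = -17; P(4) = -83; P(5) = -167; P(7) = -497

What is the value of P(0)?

-7

Write P(t) = at^4 + bt³ + ct² + dt + e; the 5 given values yield a linear system in the 5 coefficients.
Solving, the leading coefficient vanishes, and P(t) = -2t³ + 5t² - 7t - 7.
Then P(0) = -7.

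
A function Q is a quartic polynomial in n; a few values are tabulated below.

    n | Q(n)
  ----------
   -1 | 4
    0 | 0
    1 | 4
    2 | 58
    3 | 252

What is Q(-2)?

Write Q(n) = an^4 + bn³ + cn² + dn + e; the 5 given values yield a linear system in the 5 coefficients.
Solving, Q(n) = 2n^4 + 3n³ + 2n² - 3n.
Then Q(-2) = 22.

22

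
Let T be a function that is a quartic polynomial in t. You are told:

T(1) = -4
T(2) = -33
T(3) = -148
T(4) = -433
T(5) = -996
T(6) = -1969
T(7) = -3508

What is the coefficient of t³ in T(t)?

First differences: -29, -115, -285, -563, -973, -1539. Second differences: -86, -170, -278, -410, -566. Third differences: -84, -108, -132, -156. Fourth differences: -24, -24, -24.
Level-4 differences are constant, so T has degree 4.
Fitting a degree-4 polynomial gives T(t) = -t^4 - 4t³ + 6t² - 4t - 1.
The coefficient of t³ is -4.

-4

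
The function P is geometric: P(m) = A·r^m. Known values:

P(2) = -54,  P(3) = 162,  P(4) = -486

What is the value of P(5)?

1458

Consecutive ratio: 162/(-54) = -3, and -486/162 = -3, so r = -3.
Then A·(-3)^2 = -54 gives A = -6, and P(m) = -6·(-3)^m.
P(5) = -6·(-3)^5 = 1458.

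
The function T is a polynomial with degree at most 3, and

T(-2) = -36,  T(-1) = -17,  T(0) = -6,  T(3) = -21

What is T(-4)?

-98

Write T(k) = ak³ + bk² + ck + d; the 4 given values yield a linear system in the 4 coefficients.
Solving, the leading coefficient vanishes, and T(k) = -4k² + 7k - 6.
Then T(-4) = -98.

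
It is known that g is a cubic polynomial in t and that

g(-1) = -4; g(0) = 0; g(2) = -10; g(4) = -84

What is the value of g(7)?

-420

Write g(t) = at³ + bt² + ct + d; the 4 given values yield a linear system in the 4 coefficients.
Solving, g(t) = -t³ - 2t² + 3t.
Then g(7) = -420.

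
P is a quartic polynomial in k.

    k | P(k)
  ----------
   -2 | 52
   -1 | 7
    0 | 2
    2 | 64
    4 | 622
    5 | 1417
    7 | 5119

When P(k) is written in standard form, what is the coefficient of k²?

6

Write P(k) = ak^4 + bk³ + ck² + dk + e; the 7 given values yield a linear system in the 5 coefficients.
Solving, P(k) = 2k^4 + 6k² + 3k + 2.
The coefficient of k² is 6.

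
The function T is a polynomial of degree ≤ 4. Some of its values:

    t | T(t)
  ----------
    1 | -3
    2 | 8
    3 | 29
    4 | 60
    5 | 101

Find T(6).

152

Write T(t) = at^4 + bt³ + ct² + dt + e; the 5 given values yield a linear system in the 5 coefficients.
Solving, the top 2 coefficients vanish, and T(t) = 5t² - 4t - 4.
Then T(6) = 152.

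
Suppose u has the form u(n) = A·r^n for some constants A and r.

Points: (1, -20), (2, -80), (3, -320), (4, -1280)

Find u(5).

Consecutive ratio: -80/(-20) = 4, and -320/(-80) = 4, so r = 4.
Then A·4^1 = -20 gives A = -5, and u(n) = -5·4^n.
u(5) = -5·4^5 = -5120.

-5120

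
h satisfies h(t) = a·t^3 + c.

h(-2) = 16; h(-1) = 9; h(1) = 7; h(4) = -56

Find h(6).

-208

From h(-2) = 16 and h(-1) = 9: -8a + c = 16 and -1a + c = 9.
Subtracting: 7a = -7, so a = -1; then c = 16 − (-1)·(-8) = 8.
So h(t) = -1t³ + 8, and h(6) = -208.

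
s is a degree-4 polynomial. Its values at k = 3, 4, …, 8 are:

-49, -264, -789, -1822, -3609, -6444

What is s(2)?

First differences: -215, -525, -1033, -1787, -2835. Second differences: -310, -508, -754, -1048. Third differences: -198, -246, -294. Fourth differences: -48, -48.
Level-4 differences are constant, so s has degree 4.
Fitting a degree-4 polynomial gives s(k) = -2k^4 + 3k³ + 3k² + 3k - 4.
Then s(2) = 6.

6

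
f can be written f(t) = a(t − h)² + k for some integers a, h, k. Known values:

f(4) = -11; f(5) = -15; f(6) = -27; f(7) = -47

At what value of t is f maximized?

4

First differences -4, -12, -20; second difference -8 = 2a, so a = -4.
Expanding, the t-coefficient is −2ah = 8h; matching it to the data gives h = 4, and then k = -11.
So f(t) = -4(t − 4)² − 11.
Hence h = 4.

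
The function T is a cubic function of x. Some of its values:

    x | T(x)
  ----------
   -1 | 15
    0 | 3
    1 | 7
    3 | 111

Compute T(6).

687

Write T(x) = ax³ + bx² + cx + d; the 4 given values yield a linear system in the 4 coefficients.
Solving, T(x) = 2x³ + 8x² - 6x + 3.
Then T(6) = 687.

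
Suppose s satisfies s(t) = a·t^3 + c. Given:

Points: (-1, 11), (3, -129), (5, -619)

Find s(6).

-1074

From s(-1) = 11 and s(3) = -129: -1a + c = 11 and 27a + c = -129.
Subtracting: 28a = -140, so a = -5; then c = 11 − (-5)·(-1) = 6.
So s(t) = -5t³ + 6, and s(6) = -1074.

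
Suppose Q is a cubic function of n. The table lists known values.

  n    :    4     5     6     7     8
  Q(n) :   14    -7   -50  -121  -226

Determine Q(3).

19

First differences: -21, -43, -71, -105. Second differences: -22, -28, -34. Third differences: -6, -6.
Level-3 differences are constant, so Q has degree 3.
Fitting a degree-3 polynomial gives Q(n) = -n³ + 4n² + 4n - 2.
Then Q(3) = 19.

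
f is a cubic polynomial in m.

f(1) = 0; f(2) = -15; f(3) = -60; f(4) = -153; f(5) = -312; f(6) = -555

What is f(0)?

3

Write f(m) = am³ + bm² + cm + d; the 6 given values yield a linear system in the 4 coefficients.
Solving, f(m) = -3m³ + 3m² - 3m + 3.
Then f(0) = 3.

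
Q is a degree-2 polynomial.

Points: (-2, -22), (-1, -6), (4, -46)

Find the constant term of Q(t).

2

Write Q(t) = at² + bt + c; the 3 given values yield a linear system in the 3 coefficients.
Solving, Q(t) = -4t² + 4t + 2.
The constant term is Q(0) = 2.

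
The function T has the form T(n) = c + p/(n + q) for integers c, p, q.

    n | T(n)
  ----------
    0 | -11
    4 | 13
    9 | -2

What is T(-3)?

(T(n) − c)(n + q) = p for each data point; the three points give a linear system in c and q, then p follows.
Solving: c = -5, q = -3, p = 18, so T(n) = -5 + 18/(n − 3).
Then T(-3) = -5 + 18/(-6) = -8.

-8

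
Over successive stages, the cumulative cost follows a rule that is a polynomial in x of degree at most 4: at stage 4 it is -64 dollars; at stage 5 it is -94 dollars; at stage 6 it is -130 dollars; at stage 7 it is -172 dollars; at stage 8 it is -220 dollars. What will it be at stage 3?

-40

Write the value at x as T(x).
First differences: -30, -36, -42, -48. Second differences: -6, -6, -6.
Level-2 differences are constant, so T has degree 2.
Fitting a degree-2 polynomial gives T(x) = -3x² - 3x - 4.
Then T(3) = -40.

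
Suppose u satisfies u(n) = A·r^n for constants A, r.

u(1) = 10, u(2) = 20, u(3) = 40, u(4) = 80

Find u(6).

320

Consecutive ratio: 20/10 = 2, and 40/20 = 2, so r = 2.
Then A·2^1 = 10 gives A = 5, and u(n) = 5·2^n.
u(6) = 5·2^6 = 320.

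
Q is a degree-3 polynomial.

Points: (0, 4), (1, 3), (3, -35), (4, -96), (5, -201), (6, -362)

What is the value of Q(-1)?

Write Q(x) = ax³ + bx² + cx + d; the 6 given values yield a linear system in the 4 coefficients.
Solving, Q(x) = -2x³ + 2x² - x + 4.
Then Q(-1) = 9.

9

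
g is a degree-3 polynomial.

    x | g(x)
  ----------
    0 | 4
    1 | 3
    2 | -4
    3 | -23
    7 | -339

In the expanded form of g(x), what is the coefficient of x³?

-1

Write g(x) = ax³ + bx² + cx + d; the 5 given values yield a linear system in the 4 coefficients.
Solving, g(x) = -x³ + 4.
The coefficient of x³ is -1.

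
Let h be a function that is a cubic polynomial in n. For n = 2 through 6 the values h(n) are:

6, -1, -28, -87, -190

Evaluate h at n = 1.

First differences: -7, -27, -59, -103. Second differences: -20, -32, -44. Third differences: -12, -12.
Level-3 differences are constant, so h has degree 3.
Fitting a degree-3 polynomial gives h(n) = -2n³ + 8n² - 9n + 8.
Then h(1) = 5.

5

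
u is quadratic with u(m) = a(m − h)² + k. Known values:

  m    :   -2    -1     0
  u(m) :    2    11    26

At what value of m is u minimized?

First differences 9, 15; second difference 6 = 2a, so a = 3.
Expanding, the m-coefficient is −2ah = -6h; matching it to the data gives h = -3, and then k = -1.
So u(m) = 3(m + 3)² − 1.
Hence h = -3.

-3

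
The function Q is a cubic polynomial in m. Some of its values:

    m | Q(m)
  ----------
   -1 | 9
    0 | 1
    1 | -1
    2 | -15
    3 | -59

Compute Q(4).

-151

Write Q(m) = am³ + bm² + cm + d; the 5 given values yield a linear system in the 4 coefficients.
Solving, Q(m) = -3m³ + 3m² - 2m + 1.
Then Q(4) = -151.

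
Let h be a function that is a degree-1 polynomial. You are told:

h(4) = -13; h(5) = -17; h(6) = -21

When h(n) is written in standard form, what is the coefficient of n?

-4

First differences: -4, -4.
Level-1 differences are constant, so h has degree 1.
Fitting a degree-1 polynomial gives h(n) = -4n + 3.
The coefficient of n is -4.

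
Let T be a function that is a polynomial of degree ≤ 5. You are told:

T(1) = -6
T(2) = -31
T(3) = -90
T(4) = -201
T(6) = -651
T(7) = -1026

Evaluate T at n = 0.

Write T(n) = an^5 + bn^4 + cn³ + dn² + en + p; the 6 given values yield a linear system in the 6 coefficients.
Solving, the top 2 coefficients vanish, and T(n) = -3n³ + n² - 7n + 3.
Then T(0) = 3.

3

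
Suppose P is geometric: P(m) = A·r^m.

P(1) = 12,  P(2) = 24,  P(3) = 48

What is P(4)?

Consecutive ratio: 24/12 = 2, and 48/24 = 2, so r = 2.
Then A·2^1 = 12 gives A = 6, and P(m) = 6·2^m.
P(4) = 6·2^4 = 96.

96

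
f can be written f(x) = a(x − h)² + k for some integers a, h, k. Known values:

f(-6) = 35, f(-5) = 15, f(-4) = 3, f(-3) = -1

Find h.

First differences -20, -12, -4; second difference 8 = 2a, so a = 4.
Expanding, the x-coefficient is −2ah = -8h; matching it to the data gives h = -3, and then k = -1.
So f(x) = 4(x + 3)² − 1.
Hence h = -3.

-3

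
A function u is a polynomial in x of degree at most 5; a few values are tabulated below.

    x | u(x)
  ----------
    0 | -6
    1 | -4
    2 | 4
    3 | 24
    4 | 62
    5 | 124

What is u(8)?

First differences: 2, 8, 20, 38, 62. Second differences: 6, 12, 18, 24. Third differences: 6, 6, 6.
Level-3 differences are constant, so u has degree 3.
Fitting a degree-3 polynomial gives u(x) = x³ + x - 6.
Then u(8) = 514.

514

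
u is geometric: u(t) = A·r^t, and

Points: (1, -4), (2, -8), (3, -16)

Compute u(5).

-64

Consecutive ratio: -8/(-4) = 2, and -16/(-8) = 2, so r = 2.
Then A·2^1 = -4 gives A = -2, and u(t) = -2·2^t.
u(5) = -2·2^5 = -64.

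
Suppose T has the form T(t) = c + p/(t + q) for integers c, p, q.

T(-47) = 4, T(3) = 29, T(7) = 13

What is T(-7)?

-1

(T(t) − c)(t + q) = p for each data point; the three points give a linear system in c and q, then p follows.
Solving: c = 5, q = -1, p = 48, so T(t) = 5 + 48/(t − 1).
Then T(-7) = 5 + 48/(-8) = -1.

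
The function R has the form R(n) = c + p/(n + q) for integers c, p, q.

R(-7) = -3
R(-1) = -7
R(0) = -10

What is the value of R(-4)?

-4

(R(n) − c)(n + q) = p for each data point; the three points give a linear system in c and q, then p follows.
Solving: c = -1, q = -2, p = 18, so R(n) = -1 + 18/(n − 2).
Then R(-4) = -1 + 18/(-6) = -4.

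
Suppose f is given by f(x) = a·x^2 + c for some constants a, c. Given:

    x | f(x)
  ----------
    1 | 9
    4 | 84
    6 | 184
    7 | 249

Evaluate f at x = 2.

24

From f(1) = 9 and f(4) = 84: 1a + c = 9 and 16a + c = 84.
Subtracting: 15a = 75, so a = 5; then c = 9 − 5·1 = 4.
So f(x) = 5x² + 4, and f(2) = 24.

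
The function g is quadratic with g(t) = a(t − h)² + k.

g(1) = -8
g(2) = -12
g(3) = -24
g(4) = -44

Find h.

First differences -4, -12, -20; second difference -8 = 2a, so a = -4.
Expanding, the t-coefficient is −2ah = 8h; matching it to the data gives h = 1, and then k = -8.
So g(t) = -4(t − 1)² − 8.
Hence h = 1.

1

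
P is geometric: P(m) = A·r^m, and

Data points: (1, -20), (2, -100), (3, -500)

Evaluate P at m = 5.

Consecutive ratio: -100/(-20) = 5, and -500/(-100) = 5, so r = 5.
Then A·5^1 = -20 gives A = -4, and P(m) = -4·5^m.
P(5) = -4·5^5 = -12500.

-12500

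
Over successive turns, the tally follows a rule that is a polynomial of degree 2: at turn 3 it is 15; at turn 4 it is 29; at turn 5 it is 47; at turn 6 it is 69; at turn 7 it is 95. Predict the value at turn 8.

Write the value at m as s(m).
First differences: 14, 18, 22, 26. Second differences: 4, 4, 4.
Level-2 differences are constant, so s has degree 2.
Fitting a degree-2 polynomial gives s(m) = 2m² - 3.
Then s(8) = 125.

125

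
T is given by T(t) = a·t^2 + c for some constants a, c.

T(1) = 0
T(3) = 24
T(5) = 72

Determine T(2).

From T(1) = 0 and T(3) = 24: 1a + c = 0 and 9a + c = 24.
Subtracting: 8a = 24, so a = 3; then c = 0 − 3·1 = -3.
So T(t) = 3t² − 3, and T(2) = 9.

9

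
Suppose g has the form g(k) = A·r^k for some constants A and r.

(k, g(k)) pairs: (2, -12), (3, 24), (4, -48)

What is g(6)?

Consecutive ratio: 24/(-12) = -2, and -48/24 = -2, so r = -2.
Then A·(-2)^2 = -12 gives A = -3, and g(k) = -3·(-2)^k.
g(6) = -3·(-2)^6 = -192.

-192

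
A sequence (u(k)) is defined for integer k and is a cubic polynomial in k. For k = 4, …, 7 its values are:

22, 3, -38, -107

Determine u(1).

7

Write u(k) = ak³ + bk² + ck + d; the 4 given values yield a linear system in the 4 coefficients.
Solving, u(k) = -k³ + 4k² + 6k - 2.
Then u(1) = 7.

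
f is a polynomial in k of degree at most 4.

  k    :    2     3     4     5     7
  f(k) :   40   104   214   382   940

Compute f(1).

10

Write f(k) = ak^4 + bk³ + ck² + dk + e; the 5 given values yield a linear system in the 5 coefficients.
Solving, the leading coefficient vanishes, and f(k) = 2k³ + 5k² + k + 2.
Then f(1) = 10.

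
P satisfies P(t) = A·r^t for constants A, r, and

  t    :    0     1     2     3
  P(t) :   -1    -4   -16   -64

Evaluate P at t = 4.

Consecutive ratio: -4/(-1) = 4, and -16/(-4) = 4, so r = 4.
Then A·4^0 = -1 gives A = -1, and P(t) = -1·4^t.
P(4) = -1·4^4 = -256.

-256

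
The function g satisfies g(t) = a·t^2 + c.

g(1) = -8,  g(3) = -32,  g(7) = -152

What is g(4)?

-53

From g(1) = -8 and g(3) = -32: 1a + c = -8 and 9a + c = -32.
Subtracting: 8a = -24, so a = -3; then c = -8 − (-3)·1 = -5.
So g(t) = -3t² − 5, and g(4) = -53.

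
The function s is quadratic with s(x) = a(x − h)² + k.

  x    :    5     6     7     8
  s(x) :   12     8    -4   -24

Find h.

First differences -4, -12, -20; second difference -8 = 2a, so a = -4.
Expanding, the x-coefficient is −2ah = 8h; matching it to the data gives h = 5, and then k = 12.
So s(x) = -4(x − 5)² + 12.
Hence h = 5.

5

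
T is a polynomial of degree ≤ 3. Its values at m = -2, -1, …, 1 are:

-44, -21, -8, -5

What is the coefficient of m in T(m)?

8

Write T(m) = am³ + bm² + cm + d; the 4 given values yield a linear system in the 4 coefficients.
Solving, the leading coefficient vanishes, and T(m) = -5m² + 8m - 8.
The coefficient of m is 8.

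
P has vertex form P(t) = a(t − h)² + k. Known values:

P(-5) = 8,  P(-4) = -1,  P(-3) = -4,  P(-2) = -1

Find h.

-3

First differences -9, -3, 3; second difference 6 = 2a, so a = 3.
Expanding, the t-coefficient is −2ah = -6h; matching it to the data gives h = -3, and then k = -4.
So P(t) = 3(t + 3)² − 4.
Hence h = -3.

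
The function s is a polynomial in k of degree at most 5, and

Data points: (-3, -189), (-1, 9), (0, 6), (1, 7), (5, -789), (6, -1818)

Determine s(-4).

-618

Write s(k) = ak^5 + bk^4 + ck³ + dk² + ek + p; the 6 given values yield a linear system in the 6 coefficients.
Solving, the leading coefficient vanishes, and s(k) = -2k^4 + 3k³ + 4k² - 4k + 6.
Then s(-4) = -618.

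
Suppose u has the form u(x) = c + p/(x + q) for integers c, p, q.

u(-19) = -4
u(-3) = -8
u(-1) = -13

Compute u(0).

-23

(u(x) − c)(x + q) = p for each data point; the three points give a linear system in c and q, then p follows.
Solving: c = -3, q = -1, p = 20, so u(x) = -3 + 20/(x − 1).
Then u(0) = -3 + 20/(-1) = -23.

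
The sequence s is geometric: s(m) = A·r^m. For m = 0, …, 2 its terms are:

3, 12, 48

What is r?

Consecutive ratio: 12/3 = 4, and 48/12 = 4, so r = 4.
Then A·4^0 = 3 gives A = 3, and s(m) = 3·4^m.

4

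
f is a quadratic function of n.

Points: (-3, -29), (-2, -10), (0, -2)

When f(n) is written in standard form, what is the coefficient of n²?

-5

Write f(n) = an² + bn + c; the 3 given values yield a linear system in the 3 coefficients.
Solving, f(n) = -5n² - 6n - 2.
The coefficient of n² is -5.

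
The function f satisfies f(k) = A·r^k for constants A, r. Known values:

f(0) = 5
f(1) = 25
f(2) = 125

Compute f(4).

3125

Consecutive ratio: 25/5 = 5, and 125/25 = 5, so r = 5.
Then A·5^0 = 5 gives A = 5, and f(k) = 5·5^k.
f(4) = 5·5^4 = 3125.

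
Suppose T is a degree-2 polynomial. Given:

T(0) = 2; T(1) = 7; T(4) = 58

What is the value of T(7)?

Write T(x) = ax² + bx + c; the 3 given values yield a linear system in the 3 coefficients.
Solving, T(x) = 3x² + 2x + 2.
Then T(7) = 163.

163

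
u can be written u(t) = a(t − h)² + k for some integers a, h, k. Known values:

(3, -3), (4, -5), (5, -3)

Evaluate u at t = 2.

First differences -2, 2; second difference 4 = 2a, so a = 2.
Expanding, the t-coefficient is −2ah = -4h; matching it to the data gives h = 4, and then k = -5.
So u(t) = 2(t − 4)² − 5.
u(2) = 2·(-2)² − 5 = 3.

3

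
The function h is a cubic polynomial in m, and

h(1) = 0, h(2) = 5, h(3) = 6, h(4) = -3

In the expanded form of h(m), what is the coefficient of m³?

Write h(m) = am³ + bm² + cm + d; the 4 given values yield a linear system in the 4 coefficients.
Solving, h(m) = -m³ + 4m² - 3.
The coefficient of m³ is -1.

-1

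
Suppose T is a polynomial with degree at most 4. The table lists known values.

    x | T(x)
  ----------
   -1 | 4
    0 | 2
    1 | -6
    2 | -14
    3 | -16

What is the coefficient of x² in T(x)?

First differences: -2, -8, -8, -2. Second differences: -6, 0, 6. Third differences: 6, 6.
Level-3 differences are constant, so T has degree 3.
Fitting a degree-3 polynomial gives T(x) = x³ - 3x² - 6x + 2.
The coefficient of x² is -3.

-3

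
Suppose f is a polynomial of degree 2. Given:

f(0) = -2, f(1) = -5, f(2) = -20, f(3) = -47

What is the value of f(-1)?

-11

First differences: -3, -15, -27. Second differences: -12, -12.
Level-2 differences are constant, so f has degree 2.
Fitting a degree-2 polynomial gives f(t) = -6t² + 3t - 2.
Then f(-1) = -11.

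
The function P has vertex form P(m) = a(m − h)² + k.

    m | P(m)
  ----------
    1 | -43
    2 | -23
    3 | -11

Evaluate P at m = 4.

-7

First differences 20, 12; second difference -8 = 2a, so a = -4.
Expanding, the m-coefficient is −2ah = 8h; matching it to the data gives h = 4, and then k = -7.
So P(m) = -4(m − 4)² − 7.
P(4) = -4·0² − 7 = -7.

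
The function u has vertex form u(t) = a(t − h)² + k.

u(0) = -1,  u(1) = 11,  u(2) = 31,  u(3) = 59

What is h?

First differences 12, 20, 28; second difference 8 = 2a, so a = 4.
Expanding, the t-coefficient is −2ah = -8h; matching it to the data gives h = -1, and then k = -5.
So u(t) = 4(t + 1)² − 5.
Hence h = -1.

-1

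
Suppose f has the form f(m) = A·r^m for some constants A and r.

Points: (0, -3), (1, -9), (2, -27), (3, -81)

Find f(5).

Consecutive ratio: -9/(-3) = 3, and -27/(-9) = 3, so r = 3.
Then A·3^0 = -3 gives A = -3, and f(m) = -3·3^m.
f(5) = -3·3^5 = -729.

-729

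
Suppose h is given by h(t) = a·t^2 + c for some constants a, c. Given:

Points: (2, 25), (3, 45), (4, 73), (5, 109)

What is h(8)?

From h(2) = 25 and h(3) = 45: 4a + c = 25 and 9a + c = 45.
Subtracting: 5a = 20, so a = 4; then c = 25 − 4·4 = 9.
So h(t) = 4t² + 9, and h(8) = 265.

265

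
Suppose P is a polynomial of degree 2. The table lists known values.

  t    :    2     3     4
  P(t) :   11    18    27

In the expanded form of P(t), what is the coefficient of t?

2

Write P(t) = at² + bt + c; the 3 given values yield a linear system in the 3 coefficients.
Solving, P(t) = t² + 2t + 3.
The coefficient of t is 2.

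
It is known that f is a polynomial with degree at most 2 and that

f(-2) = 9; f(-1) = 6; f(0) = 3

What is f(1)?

0

Write f(n) = an² + bn + c; the 3 given values yield a linear system in the 3 coefficients.
Solving, the leading coefficient vanishes, and f(n) = -3n + 3.
Then f(1) = 0.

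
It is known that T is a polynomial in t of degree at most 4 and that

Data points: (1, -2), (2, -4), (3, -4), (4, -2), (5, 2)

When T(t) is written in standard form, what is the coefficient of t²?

First differences: -2, 0, 2, 4. Second differences: 2, 2, 2.
Level-2 differences are constant, so T has degree 2.
Fitting a degree-2 polynomial gives T(t) = t² - 5t + 2.
The coefficient of t² is 1.

1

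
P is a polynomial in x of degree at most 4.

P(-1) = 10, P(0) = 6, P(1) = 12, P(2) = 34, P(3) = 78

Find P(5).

Write P(x) = ax^4 + bx³ + cx² + dx + e; the 5 given values yield a linear system in the 5 coefficients.
Solving, the leading coefficient vanishes, and P(x) = x³ + 5x² + 6.
Then P(5) = 256.

256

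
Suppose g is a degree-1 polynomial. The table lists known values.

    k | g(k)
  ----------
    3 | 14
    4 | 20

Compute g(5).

26

Write g(k) = ak + b; the 2 given values yield a linear system in the 2 coefficients.
Solving, g(k) = 6k - 4.
Then g(5) = 26.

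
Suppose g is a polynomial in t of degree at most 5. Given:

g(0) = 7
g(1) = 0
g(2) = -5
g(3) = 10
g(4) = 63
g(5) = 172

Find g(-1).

First differences: -7, -5, 15, 53, 109. Second differences: 2, 20, 38, 56. Third differences: 18, 18, 18.
Level-3 differences are constant, so g has degree 3.
Fitting a degree-3 polynomial gives g(t) = 3t³ - 8t² - 2t + 7.
Then g(-1) = -2.

-2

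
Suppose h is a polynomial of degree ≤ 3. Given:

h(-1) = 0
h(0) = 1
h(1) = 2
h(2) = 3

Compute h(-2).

-1

Write h(k) = ak³ + bk² + ck + d; the 4 given values yield a linear system in the 4 coefficients.
Solving, the top 2 coefficients vanish, and h(k) = k + 1.
Then h(-2) = -1.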